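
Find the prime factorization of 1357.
23 × 59

Divide by primes starting from smallest:
1357 ÷ 23 = 59
59 ÷ 59 = 1

1357 = 23 × 59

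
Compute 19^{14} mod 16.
9

Using successive squaring:
Binary expansion of 14: 1110
Powers of 19 mod 16 (each is the square of the previous):
  19^1 ≡ 3 (mod 16)
  19^2 ≡ 3² = 9 ≡ 9 (mod 16)
  19^4 ≡ 9² = 81 ≡ 1 (mod 16)
  19^8 ≡ 1² = 1 ≡ 1 (mod 16)
14 = 8 + 4 + 2, so 19^14 = 19^8 × 19^4 × 19^2 ≡ 1 × 1 × 9 (mod 16)
Multiplying step by step:
  1 × 1 = 1 ≡ 1 (mod 16)
  1 × 9 = 9 ≡ 9 (mod 16)
Result: 19^14 ≡ 9 (mod 16)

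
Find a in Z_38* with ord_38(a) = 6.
27 has order 6 mod 38 since 27^{6} ≡ 1 (mod 38) and no smaller power works.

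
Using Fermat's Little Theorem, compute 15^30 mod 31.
By Fermat's Little Theorem, 15^{30} ≡ 1 (mod 31) since 31 is prime and gcd(15, 31) = 1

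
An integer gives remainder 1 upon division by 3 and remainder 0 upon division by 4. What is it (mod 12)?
M = 3 × 4 = 12. M₁ = 4, y₁ ≡ 1 (mod 3). M₂ = 3, y₂ ≡ 3 (mod 4). x = 1×4×1 + 0×3×3 ≡ 4 (mod 12). The smallest positive such number is 4.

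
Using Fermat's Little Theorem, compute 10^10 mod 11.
By Fermat's Little Theorem, 10^{10} ≡ 1 (mod 11) since 11 is prime and gcd(10, 11) = 1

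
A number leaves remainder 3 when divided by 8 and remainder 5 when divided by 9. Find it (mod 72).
M = 8 × 9 = 72. M₁ = 9, y₁ ≡ 1 (mod 8). M₂ = 8, y₂ ≡ 8 (mod 9). r = 3×9×1 + 5×8×8 ≡ 59 (mod 72)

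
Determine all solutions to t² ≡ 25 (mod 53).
The square roots of 25 mod 53 are 5 and 48. Verify: 5² = 25 ≡ 25 (mod 53)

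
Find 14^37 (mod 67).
Using repeated squaring. 37 = 32 + 4 + 1 (binary 100101). Repeated squaring mod 67: 14^1 ≡ 14; 14^2 ≡ 14² = 196 ≡ 62; 14^4 ≡ 62² = 3844 ≡ 25; 14^8 ≡ 25² = 625 ≡ 22; 14^16 ≡ 22² = 484 ≡ 15; 14^32 ≡ 15² = 225 ≡ 24. Multiply: 14^37 = 14^32 × 14^4 × 14^1 ≡ 24 × 25 × 14 (mod 67): 24 × 25 = 600 ≡ 64; 64 × 14 = 896 ≡ 25. So 14^37 ≡ 25 (mod 67).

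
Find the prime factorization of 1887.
3 × 17 × 37

Divide by primes starting from smallest:
1887 ÷ 3 = 629
629 ÷ 17 = 37
37 ÷ 37 = 1

1887 = 3 × 17 × 37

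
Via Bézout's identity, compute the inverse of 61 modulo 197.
Extended GCD: 61(42) + 197(-13) = 1. So 61^(-1) ≡ 42 ≡ 42 (mod 197). Verify: 61 × 42 = 2562 ≡ 1 (mod 197)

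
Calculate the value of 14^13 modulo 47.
Using repeated squaring. 13 = 8 + 4 + 1 (binary 1101). Repeated squaring mod 47: 14^1 ≡ 14; 14^2 ≡ 14² = 196 ≡ 8; 14^4 ≡ 8² = 64 ≡ 17; 14^8 ≡ 17² = 289 ≡ 7. Multiply: 14^13 = 14^8 × 14^4 × 14^1 ≡ 7 × 17 × 14 (mod 47): 7 × 17 = 119 ≡ 25; 25 × 14 = 350 ≡ 21. So 14^13 ≡ 21 (mod 47).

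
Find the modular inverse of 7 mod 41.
7^(-1) ≡ 6 (mod 41). Verification: 7 × 6 = 42 ≡ 1 (mod 41)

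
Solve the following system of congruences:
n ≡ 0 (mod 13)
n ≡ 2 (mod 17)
104

Using the Chinese Remainder Theorem:
M = product of moduli = 221
For equation 1: M_1 = 17, 17 ≡ 4 (mod 13), inverse of 17 mod 13 is 10 (check: 4 × 10 = 40 ≡ 1 (mod 13))
For equation 2: M_2 = 13, 13 ≡ 13 (mod 17), inverse of 13 mod 17 is 4 (check: 13 × 4 = 52 ≡ 1 (mod 17))
Combine: n ≡ Σ r_i×M_i×(M_i⁻¹ mod m_i) = 0×17×10 + 2×13×4 = 0 + 104 = 104
104 mod 221 = 104
n ≡ 104 (mod 221)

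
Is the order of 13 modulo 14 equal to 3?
No, the actual order is 2, not 3.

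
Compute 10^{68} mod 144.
64

Using successive squaring:
Binary expansion of 68: 1000100
Powers of 10 mod 144 (each is the square of the previous):
  10^1 ≡ 10 (mod 144)
  10^2 ≡ 10² = 100 ≡ 100 (mod 144)
  10^4 ≡ 100² = 10000 ≡ 64 (mod 144)
  10^8 ≡ 64² = 4096 ≡ 64 (mod 144)
  10^16 ≡ 64² = 4096 ≡ 64 (mod 144)
  10^32 ≡ 64² = 4096 ≡ 64 (mod 144)
  10^64 ≡ 64² = 4096 ≡ 64 (mod 144)
68 = 64 + 4, so 10^68 = 10^64 × 10^4 ≡ 64 × 64 (mod 144)
Multiplying step by step:
  64 × 64 = 4096 ≡ 64 (mod 144)
Result: 10^68 ≡ 64 (mod 144)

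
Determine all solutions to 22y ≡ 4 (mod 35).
32

Since gcd(22, 35) = 1 divides 4, a solution exists.
Multiply both sides by the inverse of 22 mod 35:
  22^(-1) mod 35 = 8
  x ≡ 8 × 4 ≡ 32 ≡ 32 (mod 35)
Verification: 22 × 32 = 704 = 20 × 35 + 4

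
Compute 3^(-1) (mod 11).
3^(-1) ≡ 4 (mod 11). Verification: 3 × 4 = 12 ≡ 1 (mod 11)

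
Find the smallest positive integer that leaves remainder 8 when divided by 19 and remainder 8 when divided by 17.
M = 19 × 17 = 323. M₁ = 17, y₁ ≡ 9 (mod 19). M₂ = 19, y₂ ≡ 9 (mod 17). r = 8×17×9 + 8×19×9 ≡ 8 (mod 323). The smallest positive such number is 8.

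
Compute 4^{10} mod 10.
6

Using successive squaring:
Binary expansion of 10: 1010
Powers of 4 mod 10 (each is the square of the previous):
  4^1 ≡ 4 (mod 10)
  4^2 ≡ 4² = 16 ≡ 6 (mod 10)
  4^4 ≡ 6² = 36 ≡ 6 (mod 10)
  4^8 ≡ 6² = 36 ≡ 6 (mod 10)
10 = 8 + 2, so 4^10 = 4^8 × 4^2 ≡ 6 × 6 (mod 10)
Multiplying step by step:
  6 × 6 = 36 ≡ 6 (mod 10)
Result: 4^10 ≡ 6 (mod 10)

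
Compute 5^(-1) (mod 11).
5^(-1) ≡ 9 (mod 11). Verification: 5 × 9 = 45 ≡ 1 (mod 11)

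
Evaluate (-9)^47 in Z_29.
Using Fermat: (-9)^{28} ≡ 1 (mod 29). 47 ≡ 19 (mod 28). So (-9)^{47} ≡ (-9)^{19} ≡ 24 (mod 29)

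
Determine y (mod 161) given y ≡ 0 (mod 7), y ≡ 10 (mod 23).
56

Using the Chinese Remainder Theorem:
M = product of moduli = 161
For equation 1: M_1 = 23, 23 ≡ 2 (mod 7), inverse of 23 mod 7 is 4 (check: 2 × 4 = 8 ≡ 1 (mod 7))
For equation 2: M_2 = 7, 7 ≡ 7 (mod 23), inverse of 7 mod 23 is 10 (check: 7 × 10 = 70 ≡ 1 (mod 23))
Combine: y ≡ Σ r_i×M_i×(M_i⁻¹ mod m_i) = 0×23×4 + 10×7×10 = 0 + 700 = 700
700 mod 161 = 56
y ≡ 56 (mod 161)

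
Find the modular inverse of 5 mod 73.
5^(-1) ≡ 44 (mod 73). Verification: 5 × 44 = 220 ≡ 1 (mod 73)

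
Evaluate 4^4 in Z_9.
4 = 4 (binary 100). Repeated squaring mod 9: 4^1 ≡ 4; 4^2 ≡ 4² = 16 ≡ 7; 4^4 ≡ 7² = 49 ≡ 4. So 4^4 ≡ 4 (mod 9).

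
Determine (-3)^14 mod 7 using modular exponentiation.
Using Fermat: (-3)^{6} ≡ 1 (mod 7). 14 ≡ 2 (mod 6). So (-3)^{14} ≡ (-3)^{2} ≡ 2 (mod 7)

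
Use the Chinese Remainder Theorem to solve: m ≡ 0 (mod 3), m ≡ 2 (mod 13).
M = 3 × 13 = 39. M₁ = 13, y₁ ≡ 1 (mod 3). M₂ = 3, y₂ ≡ 9 (mod 13). m = 0×13×1 + 2×3×9 ≡ 15 (mod 39)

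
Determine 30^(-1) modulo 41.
30^(-1) ≡ 26 (mod 41). Verification: 30 × 26 = 780 ≡ 1 (mod 41)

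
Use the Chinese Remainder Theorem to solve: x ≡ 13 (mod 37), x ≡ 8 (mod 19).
198

Using the Chinese Remainder Theorem:
M = product of moduli = 703
For equation 1: M_1 = 19, 19 ≡ 19 (mod 37), inverse of 19 mod 37 is 2 (check: 19 × 2 = 38 ≡ 1 (mod 37))
For equation 2: M_2 = 37, 37 ≡ 18 (mod 19), inverse of 37 mod 19 is 18 (check: 18 × 18 = 324 ≡ 1 (mod 19))
Combine: x ≡ Σ r_i×M_i×(M_i⁻¹ mod m_i) = 13×19×2 + 8×37×18 = 494 + 5328 = 5822
5822 mod 703 = 198
x ≡ 198 (mod 703)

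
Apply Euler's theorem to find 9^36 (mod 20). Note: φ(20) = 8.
By Euler: 9^{8} ≡ 1 (mod 20) since gcd(9, 20) = 1. 36 = 4×8 + 4. So 9^{36} ≡ 9^{4} ≡ 1 (mod 20)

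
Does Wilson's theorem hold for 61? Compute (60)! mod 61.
(60)! mod 61 = 60. Since this equals -1 (mod 61), Wilson confirms 61 is prime.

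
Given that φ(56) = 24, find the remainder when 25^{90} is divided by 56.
By Euler: 25^{24} ≡ 1 (mod 56) since gcd(25, 56) = 1. 90 = 3×24 + 18. So 25^{90} ≡ 25^{18} ≡ 1 (mod 56)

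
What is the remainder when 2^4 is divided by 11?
4 = 4 (binary 100). Repeated squaring mod 11: 2^1 ≡ 2; 2^2 ≡ 2² = 4 ≡ 4; 2^4 ≡ 4² = 16 ≡ 5. So 2^4 ≡ 5 (mod 11).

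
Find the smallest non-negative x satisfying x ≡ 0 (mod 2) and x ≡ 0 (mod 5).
M = 2 × 5 = 10. M₁ = 5, y₁ ≡ 1 (mod 2). M₂ = 2, y₂ ≡ 3 (mod 5). x = 0×5×1 + 0×2×3 ≡ 0 (mod 10)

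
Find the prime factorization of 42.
2 × 3 × 7

Divide by primes starting from smallest:
42 ÷ 2 = 21
21 ÷ 3 = 7
7 ÷ 7 = 1

42 = 2 × 3 × 7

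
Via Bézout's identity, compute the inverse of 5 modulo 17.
Extended GCD: 5(7) + 17(-2) = 1. So 5^(-1) ≡ 7 ≡ 7 (mod 17). Verify: 5 × 7 = 35 ≡ 1 (mod 17)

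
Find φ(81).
54

Prime factorization: 81 = 3^4
Using the formula φ(n) = n × Π(1 - 1/p) for each prime factor p:
φ(81) = 81 × (1 - 1/3)
φ(81) = 54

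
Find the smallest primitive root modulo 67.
2

A primitive root g modulo p has order p-1 = 66
Prime divisors of 66: [2, 3, 11]
g is a primitive root iff g^(66/q) ≢ 1 (mod 67) for each prime divisor q
Testing small values:
  g = 2: 2^33 ≡ 66, 2^22 ≡ 37, 2^6 ≡ 64 (mod 67) → none is 1, primitive root!
The smallest primitive root is 2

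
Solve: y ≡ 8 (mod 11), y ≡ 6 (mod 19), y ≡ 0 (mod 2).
M = 11 × 19 × 2 = 418. M₁ = 38, y₁ ≡ 9 (mod 11). M₂ = 22, y₂ ≡ 13 (mod 19). M₃ = 209, y₃ ≡ 1 (mod 2). y = 8×38×9 + 6×22×13 + 0×209×1 ≡ 272 (mod 418)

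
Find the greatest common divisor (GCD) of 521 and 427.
1

Using the Euclidean algorithm:
521 = 1 × 427 + 94
427 = 4 × 94 + 51
94 = 1 × 51 + 43
51 = 1 × 43 + 8
43 = 5 × 8 + 3
8 = 2 × 3 + 2
3 = 1 × 2 + 1
2 = 2 × 1 + 0

GCD(521, 427) = 1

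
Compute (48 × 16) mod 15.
3

(48 × 16) = 768
768 mod 15 = 3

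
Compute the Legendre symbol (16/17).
(16/17) = 16^{8} mod 17 = 1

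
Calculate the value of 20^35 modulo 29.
Using Fermat: 20^{28} ≡ 1 (mod 29). 35 ≡ 7 (mod 28). So 20^{35} ≡ 20^{7} ≡ 1 (mod 29)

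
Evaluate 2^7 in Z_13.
7 = 4 + 2 + 1 (binary 111). Repeated squaring mod 13: 2^1 ≡ 2; 2^2 ≡ 2² = 4 ≡ 4; 2^4 ≡ 4² = 16 ≡ 3. Multiply: 2^7 = 2^4 × 2^2 × 2^1 ≡ 3 × 4 × 2 (mod 13): 3 × 4 = 12 ≡ 12; 12 × 2 = 24 ≡ 11. So 2^7 ≡ 11 (mod 13).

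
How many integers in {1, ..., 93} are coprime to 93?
60

Prime factorization: 93 = 3 × 31
Using the formula φ(n) = n × Π(1 - 1/p) for each prime factor p:
φ(93) = 93 × (1 - 1/3) × (1 - 1/31)
φ(93) = 60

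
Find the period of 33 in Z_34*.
Powers of 33 mod 34: 33^1≡33, 33^2≡1. Order = 2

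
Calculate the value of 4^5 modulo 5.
5 = 4 + 1 (binary 101). Repeated squaring mod 5: 4^1 ≡ 4; 4^2 ≡ 4² = 16 ≡ 1; 4^4 ≡ 1² = 1 ≡ 1. Multiply: 4^5 = 4^4 × 4^1 ≡ 1 × 4 (mod 5): 1 × 4 = 4 ≡ 4. So 4^5 ≡ 4 (mod 5).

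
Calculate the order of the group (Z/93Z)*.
60

Prime factorization: 93 = 3 × 31
Using the formula φ(n) = n × Π(1 - 1/p) for each prime factor p:
φ(93) = 93 × (1 - 1/3) × (1 - 1/31)
φ(93) = 60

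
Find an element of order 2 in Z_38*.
37 has order 2 mod 38 since 37^{2} ≡ 1 (mod 38) and no smaller power works.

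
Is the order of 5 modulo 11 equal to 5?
Yes, ord_11(5) = 5.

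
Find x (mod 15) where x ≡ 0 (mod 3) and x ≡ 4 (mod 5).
M = 3 × 5 = 15. M₁ = 5, y₁ ≡ 2 (mod 3). M₂ = 3, y₂ ≡ 2 (mod 5). x = 0×5×2 + 4×3×2 ≡ 9 (mod 15)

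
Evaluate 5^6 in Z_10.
6 = 4 + 2 (binary 110). Repeated squaring mod 10: 5^1 ≡ 5; 5^2 ≡ 5² = 25 ≡ 5; 5^4 ≡ 5² = 25 ≡ 5. Multiply: 5^6 = 5^4 × 5^2 ≡ 5 × 5 (mod 10): 5 × 5 = 25 ≡ 5. So 5^6 ≡ 5 (mod 10).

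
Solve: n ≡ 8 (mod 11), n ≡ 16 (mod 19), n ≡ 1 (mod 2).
M = 11 × 19 × 2 = 418. M₁ = 38, y₁ ≡ 9 (mod 11). M₂ = 22, y₂ ≡ 13 (mod 19). M₃ = 209, y₃ ≡ 1 (mod 2). n = 8×38×9 + 16×22×13 + 1×209×1 ≡ 415 (mod 418)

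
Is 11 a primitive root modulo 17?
Yes

To verify, check if 11^(16/q) ≢ 1 (mod 17) for each prime divisor q of 16
Divisors of 16 = 16: [1, 2, 4, 8, 16]
  11^(16/2) = 11^8 ≡ 16 (mod 17)
Conclusion: 11 is a primitive root modulo 17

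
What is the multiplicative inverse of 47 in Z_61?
13

Using Extended Euclidean Algorithm:
gcd(47, 61) = 1
Bezout coefficients: 47 × 13 + 61 × -10 = 1
So 47 × 13 ≡ 1 (mod 61)
The inverse is 13 mod 61 = 13
Verification: 47 × 13 = 611 = 10 × 61 + 1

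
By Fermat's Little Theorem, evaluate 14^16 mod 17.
By Fermat's Little Theorem, 14^{16} ≡ 1 (mod 17) since 17 is prime and gcd(14, 17) = 1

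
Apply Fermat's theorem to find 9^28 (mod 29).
By Fermat's Little Theorem, 9^{28} ≡ 1 (mod 29) since 29 is prime and gcd(9, 29) = 1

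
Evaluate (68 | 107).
(68/107) = 68^{53} mod 107 = -1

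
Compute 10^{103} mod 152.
32

Using successive squaring:
Binary expansion of 103: 1100111
Powers of 10 mod 152 (each is the square of the previous):
  10^1 ≡ 10 (mod 152)
  10^2 ≡ 10² = 100 ≡ 100 (mod 152)
  10^4 ≡ 100² = 10000 ≡ 120 (mod 152)
  10^8 ≡ 120² = 14400 ≡ 112 (mod 152)
  10^16 ≡ 112² = 12544 ≡ 80 (mod 152)
  10^32 ≡ 80² = 6400 ≡ 16 (mod 152)
  10^64 ≡ 16² = 256 ≡ 104 (mod 152)
103 = 64 + 32 + 4 + 2 + 1, so 10^103 = 10^64 × 10^32 × 10^4 × 10^2 × 10^1 ≡ 104 × 16 × 120 × 100 × 10 (mod 152)
Multiplying step by step:
  104 × 16 = 1664 ≡ 144 (mod 152)
  144 × 120 = 17280 ≡ 104 (mod 152)
  104 × 100 = 10400 ≡ 64 (mod 152)
  64 × 10 = 640 ≡ 32 (mod 152)
Result: 10^103 ≡ 32 (mod 152)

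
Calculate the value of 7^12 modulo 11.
Using Fermat: 7^{10} ≡ 1 (mod 11). 12 ≡ 2 (mod 10). So 7^{12} ≡ 7^{2} ≡ 5 (mod 11)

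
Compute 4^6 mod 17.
6 = 4 + 2 (binary 110). Repeated squaring mod 17: 4^1 ≡ 4; 4^2 ≡ 4² = 16 ≡ 16; 4^4 ≡ 16² = 256 ≡ 1. Multiply: 4^6 = 4^4 × 4^2 ≡ 1 × 16 (mod 17): 1 × 16 = 16 ≡ 16. So 4^6 ≡ 16 (mod 17).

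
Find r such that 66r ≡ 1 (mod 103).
66^(-1) ≡ 64 (mod 103). Verification: 66 × 64 = 4224 ≡ 1 (mod 103)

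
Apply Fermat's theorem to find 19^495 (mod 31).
By Fermat: 19^{30} ≡ 1 (mod 31). 495 ≡ 15 (mod 30). So 19^{495} ≡ 19^{15} ≡ 1 (mod 31)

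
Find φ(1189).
1120

Prime factorization: 1189 = 29 × 41
Using the formula φ(n) = n × Π(1 - 1/p) for each prime factor p:
φ(1189) = 1189 × (1 - 1/29) × (1 - 1/41)
φ(1189) = 1120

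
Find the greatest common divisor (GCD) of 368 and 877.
1

Using the Euclidean algorithm:
368 = 0 × 877 + 368
877 = 2 × 368 + 141
368 = 2 × 141 + 86
141 = 1 × 86 + 55
86 = 1 × 55 + 31
55 = 1 × 31 + 24
31 = 1 × 24 + 7
24 = 3 × 7 + 3
7 = 2 × 3 + 1
3 = 3 × 1 + 0

GCD(368, 877) = 1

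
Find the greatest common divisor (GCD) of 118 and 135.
1

Using the Euclidean algorithm:
118 = 0 × 135 + 118
135 = 1 × 118 + 17
118 = 6 × 17 + 16
17 = 1 × 16 + 1
16 = 16 × 1 + 0

GCD(118, 135) = 1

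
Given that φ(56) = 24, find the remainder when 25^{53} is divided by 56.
By Euler: 25^{24} ≡ 1 (mod 56) since gcd(25, 56) = 1. 53 = 2×24 + 5. So 25^{53} ≡ 25^{5} ≡ 9 (mod 56)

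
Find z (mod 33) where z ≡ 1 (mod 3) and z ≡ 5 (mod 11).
M = 3 × 11 = 33. M₁ = 11, y₁ ≡ 2 (mod 3). M₂ = 3, y₂ ≡ 4 (mod 11). z = 1×11×2 + 5×3×4 ≡ 16 (mod 33)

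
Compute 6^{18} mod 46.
26

Using successive squaring:
Binary expansion of 18: 10010
Powers of 6 mod 46 (each is the square of the previous):
  6^1 ≡ 6 (mod 46)
  6^2 ≡ 6² = 36 ≡ 36 (mod 46)
  6^4 ≡ 36² = 1296 ≡ 8 (mod 46)
  6^8 ≡ 8² = 64 ≡ 18 (mod 46)
  6^16 ≡ 18² = 324 ≡ 2 (mod 46)
18 = 16 + 2, so 6^18 = 6^16 × 6^2 ≡ 2 × 36 (mod 46)
Multiplying step by step:
  2 × 36 = 72 ≡ 26 (mod 46)
Result: 6^18 ≡ 26 (mod 46)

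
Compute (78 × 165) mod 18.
0

(78 × 165) = 12870
12870 mod 18 = 0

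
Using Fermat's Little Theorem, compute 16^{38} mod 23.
6

By Fermat's Little Theorem, a^(p-1) ≡ 1 (mod p) for prime p and gcd(a, p) = 1
Here p = 23, so 16^22 ≡ 1 (mod 23)
We can reduce the exponent: 38 mod 22 = 16
So 16^38 ≡ 16^16 (mod 23)
Computing: 16^16 mod 23 = 6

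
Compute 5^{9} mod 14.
13

Using successive squaring:
Binary expansion of 9: 1001
Powers of 5 mod 14 (each is the square of the previous):
  5^1 ≡ 5 (mod 14)
  5^2 ≡ 5² = 25 ≡ 11 (mod 14)
  5^4 ≡ 11² = 121 ≡ 9 (mod 14)
  5^8 ≡ 9² = 81 ≡ 11 (mod 14)
9 = 8 + 1, so 5^9 = 5^8 × 5^1 ≡ 11 × 5 (mod 14)
Multiplying step by step:
  11 × 5 = 55 ≡ 13 (mod 14)
Result: 5^9 ≡ 13 (mod 14)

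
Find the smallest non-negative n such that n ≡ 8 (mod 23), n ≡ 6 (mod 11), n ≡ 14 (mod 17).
1986

Using the Chinese Remainder Theorem:
M = product of moduli = 4301
For equation 1: M_1 = 187, 187 ≡ 3 (mod 23), inverse of 187 mod 23 is 8 (check: 3 × 8 = 24 ≡ 1 (mod 23))
For equation 2: M_2 = 391, 391 ≡ 6 (mod 11), inverse of 391 mod 11 is 2 (check: 6 × 2 = 12 ≡ 1 (mod 11))
For equation 3: M_3 = 253, 253 ≡ 15 (mod 17), inverse of 253 mod 17 is 8 (check: 15 × 8 = 120 ≡ 1 (mod 17))
Combine: n ≡ Σ r_i×M_i×(M_i⁻¹ mod m_i) = 8×187×8 + 6×391×2 + 14×253×8 = 11968 + 4692 + 28336 = 44996
44996 mod 4301 = 1986
n ≡ 1986 (mod 4301)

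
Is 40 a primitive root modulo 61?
p - 1 = 60 has prime divisors 2, 3, 5. Check 40^(60/q) mod 61 for each: 40^(60/2) = 40^30 ≡ 60, 40^(60/3) = 40^20 ≡ 47, 40^(60/5) = 40^12 ≡ 1 (mod 61). Since 40^12 ≡ 1 (mod 61), the order of 40 divides 12 (in fact the order is 12) ≠ 60, so it is not a primitive root.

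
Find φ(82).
40

Prime factorization: 82 = 2 × 41
Using the formula φ(n) = n × Π(1 - 1/p) for each prime factor p:
φ(82) = 82 × (1 - 1/2) × (1 - 1/41)
φ(82) = 40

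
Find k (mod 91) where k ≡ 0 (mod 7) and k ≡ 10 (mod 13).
M = 7 × 13 = 91. M₁ = 13, y₁ ≡ 6 (mod 7). M₂ = 7, y₂ ≡ 2 (mod 13). k = 0×13×6 + 10×7×2 ≡ 49 (mod 91)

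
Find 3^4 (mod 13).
4 = 4 (binary 100). Repeated squaring mod 13: 3^1 ≡ 3; 3^2 ≡ 3² = 9 ≡ 9; 3^4 ≡ 9² = 81 ≡ 3. So 3^4 ≡ 3 (mod 13).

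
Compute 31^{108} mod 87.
49

Using successive squaring:
Binary expansion of 108: 1101100
Powers of 31 mod 87 (each is the square of the previous):
  31^1 ≡ 31 (mod 87)
  31^2 ≡ 31² = 961 ≡ 4 (mod 87)
  31^4 ≡ 4² = 16 ≡ 16 (mod 87)
  31^8 ≡ 16² = 256 ≡ 82 (mod 87)
  31^16 ≡ 82² = 6724 ≡ 25 (mod 87)
  31^32 ≡ 25² = 625 ≡ 16 (mod 87)
  31^64 ≡ 16² = 256 ≡ 82 (mod 87)
108 = 64 + 32 + 8 + 4, so 31^108 = 31^64 × 31^32 × 31^8 × 31^4 ≡ 82 × 16 × 82 × 16 (mod 87)
Multiplying step by step:
  82 × 16 = 1312 ≡ 7 (mod 87)
  7 × 82 = 574 ≡ 52 (mod 87)
  52 × 16 = 832 ≡ 49 (mod 87)
Result: 31^108 ≡ 49 (mod 87)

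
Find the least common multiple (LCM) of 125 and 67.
8375

First find GCD(125, 67) using the Euclidean algorithm:
125 = 1 × 67 + 58
67 = 1 × 58 + 9
58 = 6 × 9 + 4
9 = 2 × 4 + 1
4 = 4 × 1 + 0
GCD(125, 67) = 1

LCM formula: LCM(a, b) = (a × b) / GCD(a, b)
LCM(125, 67) = (125 × 67) / 1
LCM(125, 67) = 8375 / 1
LCM(125, 67) = 8375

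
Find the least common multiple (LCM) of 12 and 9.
36

First find GCD(12, 9) using the Euclidean algorithm:
12 = 1 × 9 + 3
9 = 3 × 3 + 0
GCD(12, 9) = 3

LCM formula: LCM(a, b) = (a × b) / GCD(a, b)
LCM(12, 9) = (12 × 9) / 3
LCM(12, 9) = 108 / 3
LCM(12, 9) = 36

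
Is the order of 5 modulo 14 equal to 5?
No, the actual order is 6, not 5.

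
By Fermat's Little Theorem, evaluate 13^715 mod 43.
By Fermat: 13^{42} ≡ 1 (mod 43). 715 ≡ 1 (mod 42). So 13^{715} ≡ 13^{1} ≡ 13 (mod 43)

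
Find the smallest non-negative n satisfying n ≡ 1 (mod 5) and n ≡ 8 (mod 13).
M = 5 × 13 = 65. M₁ = 13, y₁ ≡ 2 (mod 5). M₂ = 5, y₂ ≡ 8 (mod 13). n = 1×13×2 + 8×5×8 ≡ 21 (mod 65)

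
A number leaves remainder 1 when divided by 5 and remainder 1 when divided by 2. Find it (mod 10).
M = 5 × 2 = 10. M₁ = 2, y₁ ≡ 3 (mod 5). M₂ = 5, y₂ ≡ 1 (mod 2). n = 1×2×3 + 1×5×1 ≡ 1 (mod 10)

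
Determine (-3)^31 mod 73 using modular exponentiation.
Using repeated squaring. (-3) ≡ 70 (mod 73). 31 = 16 + 8 + 4 + 2 + 1 (binary 11111). Repeated squaring mod 73: 70^1 ≡ 70; 70^2 ≡ 70² = 4900 ≡ 9; 70^4 ≡ 9² = 81 ≡ 8; 70^8 ≡ 8² = 64 ≡ 64; 70^16 ≡ 64² = 4096 ≡ 8. Multiply: (-3)^31 ≡ 70^16 × 70^8 × 70^4 × 70^2 × 70^1 ≡ 8 × 64 × 8 × 9 × 70 (mod 73): 8 × 64 = 512 ≡ 1; 1 × 8 = 8 ≡ 8; 8 × 9 = 72 ≡ 72; 72 × 70 = 5040 ≡ 3. So (-3)^31 ≡ 3 (mod 73).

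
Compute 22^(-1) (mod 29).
4

Using Extended Euclidean Algorithm:
gcd(22, 29) = 1
Bezout coefficients: 22 × 4 + 29 × -3 = 1
So 22 × 4 ≡ 1 (mod 29)
The inverse is 4 mod 29 = 4
Verification: 22 × 4 = 88 = 3 × 29 + 1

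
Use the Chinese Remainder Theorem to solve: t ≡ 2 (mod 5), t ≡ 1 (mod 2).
M = 5 × 2 = 10. M₁ = 2, y₁ ≡ 3 (mod 5). M₂ = 5, y₂ ≡ 1 (mod 2). t = 2×2×3 + 1×5×1 ≡ 7 (mod 10)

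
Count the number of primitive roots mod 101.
Number of primitive roots mod 101 = φ(100) = 40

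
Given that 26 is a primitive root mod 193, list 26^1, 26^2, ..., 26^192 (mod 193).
g^1, g^2, ..., g^{192} mod 193: {26, 97, 13, 145, 103, 169, 148, 181, 74, 187, 37, 190, 115, 95, 154, 144, 77, 72, 135, 36, 164, 18, 82, 9, 41, 101, 117, 147, 155, 170, 174, 85, 87, 139, 140, 166, 70, 83, 35, 138, 114, 69, 57, 131, 125, 162, 159, 81, 176, 137, 88, 165, 44, 179, 22, 186, 11, 93, 102, 143, 51, 168, 122, 84, 61, 42, 127, 21, 160, 107, 80, 150, 40, 75, 20, 134, 10, 67, 5, 130, 99, 65, 146, 129, 73, 161, 133, 177, 163, 185, 178, 189, 89, 191, 141, 192, 167, 96, 180, 48, 90, 24, 45, 12, 119, 6, 156, 3, 78, 98, 39, 49, 116, 121, 58, 157, 29, 175, 111, 184, 152, 92, 76, 46, 38, 23, 19, 108, 106, 54, 53, 27, 123, 110, 158, 55, 79, 124, 136, 62, 68, 31, 34, 112, 17, 56, 105, 28, 149, 14, 171, 7, 182, 100, 91, 50, 142, 25, 71, 109, 132, 151, 66, 172, 33, 86, 113, 43, 153, 118, 173, 59, 183, 126, 188, 63, 94, 128, 47, 64, 120, 32, 60, 16, 30, 8, 15, 4, 104, 2, 52, 1}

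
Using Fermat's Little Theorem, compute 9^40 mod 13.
By Fermat: 9^{12} ≡ 1 (mod 13). 40 = 3×12 + 4. So 9^{40} ≡ 9^{4} ≡ 9 (mod 13)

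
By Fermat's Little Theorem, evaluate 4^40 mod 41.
By Fermat's Little Theorem, 4^{40} ≡ 1 (mod 41) since 41 is prime and gcd(4, 41) = 1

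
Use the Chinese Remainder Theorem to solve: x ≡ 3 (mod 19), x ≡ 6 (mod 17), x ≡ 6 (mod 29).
1485

Using the Chinese Remainder Theorem:
M = product of moduli = 9367
For equation 1: M_1 = 493, 493 ≡ 18 (mod 19), inverse of 493 mod 19 is 18 (check: 18 × 18 = 324 ≡ 1 (mod 19))
For equation 2: M_2 = 551, 551 ≡ 7 (mod 17), inverse of 551 mod 17 is 5 (check: 7 × 5 = 35 ≡ 1 (mod 17))
For equation 3: M_3 = 323, 323 ≡ 4 (mod 29), inverse of 323 mod 29 is 22 (check: 4 × 22 = 88 ≡ 1 (mod 29))
Combine: x ≡ Σ r_i×M_i×(M_i⁻¹ mod m_i) = 3×493×18 + 6×551×5 + 6×323×22 = 26622 + 16530 + 42636 = 85788
85788 mod 9367 = 1485
x ≡ 1485 (mod 9367)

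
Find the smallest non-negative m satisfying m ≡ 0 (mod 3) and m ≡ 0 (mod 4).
M = 3 × 4 = 12. M₁ = 4, y₁ ≡ 1 (mod 3). M₂ = 3, y₂ ≡ 3 (mod 4). m = 0×4×1 + 0×3×3 ≡ 0 (mod 12)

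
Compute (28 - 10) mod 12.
6

(28 - 10) = 18
18 mod 12 = 6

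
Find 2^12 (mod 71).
Using repeated squaring. 12 = 8 + 4 (binary 1100). Repeated squaring mod 71: 2^1 ≡ 2; 2^2 ≡ 2² = 4 ≡ 4; 2^4 ≡ 4² = 16 ≡ 16; 2^8 ≡ 16² = 256 ≡ 43. Multiply: 2^12 = 2^8 × 2^4 ≡ 43 × 16 (mod 71): 43 × 16 = 688 ≡ 49. So 2^12 ≡ 49 (mod 71).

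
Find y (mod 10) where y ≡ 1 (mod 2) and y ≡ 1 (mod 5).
M = 2 × 5 = 10. M₁ = 5, y₁ ≡ 1 (mod 2). M₂ = 2, y₂ ≡ 3 (mod 5). y = 1×5×1 + 1×2×3 ≡ 1 (mod 10)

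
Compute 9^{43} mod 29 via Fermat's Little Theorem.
9

By Fermat's Little Theorem, a^(p-1) ≡ 1 (mod p) for prime p and gcd(a, p) = 1
Here p = 29, so 9^28 ≡ 1 (mod 29)
We can reduce the exponent: 43 mod 28 = 15
So 9^43 ≡ 9^15 (mod 29)
Computing: 9^15 mod 29 = 9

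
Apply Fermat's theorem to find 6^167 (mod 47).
By Fermat: 6^{46} ≡ 1 (mod 47). 167 = 3×46 + 29. So 6^{167} ≡ 6^{29} ≡ 32 (mod 47)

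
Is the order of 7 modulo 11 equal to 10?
Yes, ord_11(7) = 10.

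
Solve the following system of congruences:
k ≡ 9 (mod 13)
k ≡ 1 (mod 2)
9

Using the Chinese Remainder Theorem:
M = product of moduli = 26
For equation 1: M_1 = 2, 2 ≡ 2 (mod 13), inverse of 2 mod 13 is 7 (check: 2 × 7 = 14 ≡ 1 (mod 13))
For equation 2: M_2 = 13, 13 ≡ 1 (mod 2), inverse of 13 mod 2 is 1 (check: 1 × 1 = 1 ≡ 1 (mod 2))
Combine: k ≡ Σ r_i×M_i×(M_i⁻¹ mod m_i) = 9×2×7 + 1×13×1 = 126 + 13 = 139
139 mod 26 = 9
k ≡ 9 (mod 26)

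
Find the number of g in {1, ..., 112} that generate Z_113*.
Number of primitive roots mod 113 = φ(112) = 48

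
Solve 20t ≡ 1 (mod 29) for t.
16

Using Extended Euclidean Algorithm:
gcd(20, 29) = 1
Bezout coefficients: 20 × -13 + 29 × 9 = 1
So 20 × -13 ≡ 1 (mod 29)
The inverse is -13 mod 29 = 16
Verification: 20 × 16 = 320 = 11 × 29 + 1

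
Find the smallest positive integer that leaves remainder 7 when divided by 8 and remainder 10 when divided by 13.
M = 8 × 13 = 104. M₁ = 13, y₁ ≡ 5 (mod 8). M₂ = 8, y₂ ≡ 5 (mod 13). y = 7×13×5 + 10×8×5 ≡ 23 (mod 104). The smallest positive such number is 23.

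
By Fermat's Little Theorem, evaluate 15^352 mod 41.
By Fermat: 15^{40} ≡ 1 (mod 41). 352 ≡ 32 (mod 40). So 15^{352} ≡ 15^{32} ≡ 16 (mod 41)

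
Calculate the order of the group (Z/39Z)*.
24

Prime factorization: 39 = 3 × 13
Using the formula φ(n) = n × Π(1 - 1/p) for each prime factor p:
φ(39) = 39 × (1 - 1/3) × (1 - 1/13)
φ(39) = 24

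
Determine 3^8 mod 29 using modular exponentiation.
8 = 8 (binary 1000). Repeated squaring mod 29: 3^1 ≡ 3; 3^2 ≡ 3² = 9 ≡ 9; 3^4 ≡ 9² = 81 ≡ 23; 3^8 ≡ 23² = 529 ≡ 7. So 3^8 ≡ 7 (mod 29).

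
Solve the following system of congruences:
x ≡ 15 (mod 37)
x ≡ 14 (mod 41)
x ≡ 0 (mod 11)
11781

Using the Chinese Remainder Theorem:
M = product of moduli = 16687
For equation 1: M_1 = 451, 451 ≡ 7 (mod 37), inverse of 451 mod 37 is 16 (check: 7 × 16 = 112 ≡ 1 (mod 37))
For equation 2: M_2 = 407, 407 ≡ 38 (mod 41), inverse of 407 mod 41 is 27 (check: 38 × 27 = 1026 ≡ 1 (mod 41))
For equation 3: M_3 = 1517, 1517 ≡ 10 (mod 11), inverse of 1517 mod 11 is 10 (check: 10 × 10 = 100 ≡ 1 (mod 11))
Combine: x ≡ Σ r_i×M_i×(M_i⁻¹ mod m_i) = 15×451×16 + 14×407×27 + 0×1517×10 = 108240 + 153846 + 0 = 262086
262086 mod 16687 = 11781
x ≡ 11781 (mod 16687)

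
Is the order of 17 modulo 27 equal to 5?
No, the actual order is 6, not 5.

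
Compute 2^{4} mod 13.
3

Using successive squaring:
Binary expansion of 4: 100
Powers of 2 mod 13 (each is the square of the previous):
  2^1 ≡ 2 (mod 13)
  2^2 ≡ 2² = 4 ≡ 4 (mod 13)
  2^4 ≡ 4² = 16 ≡ 3 (mod 13)
4 is a power of 2, so 2^4 is the last square: ≡ 3 (mod 13)
Result: 2^4 ≡ 3 (mod 13)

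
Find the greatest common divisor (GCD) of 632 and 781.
1

Using the Euclidean algorithm:
632 = 0 × 781 + 632
781 = 1 × 632 + 149
632 = 4 × 149 + 36
149 = 4 × 36 + 5
36 = 7 × 5 + 1
5 = 5 × 1 + 0

GCD(632, 781) = 1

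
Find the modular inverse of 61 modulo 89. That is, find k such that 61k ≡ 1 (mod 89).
54

Using Extended Euclidean Algorithm:
gcd(61, 89) = 1
Bezout coefficients: 61 × -35 + 89 × 24 = 1
So 61 × -35 ≡ 1 (mod 89)
The inverse is -35 mod 89 = 54
Verification: 61 × 54 = 3294 = 37 × 89 + 1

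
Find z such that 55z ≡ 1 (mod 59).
55^(-1) ≡ 44 (mod 59). Verification: 55 × 44 = 2420 ≡ 1 (mod 59)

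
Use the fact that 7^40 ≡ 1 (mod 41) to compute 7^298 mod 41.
By Fermat: 7^{40} ≡ 1 (mod 41). 298 = 7×40 + 18. So 7^{298} ≡ 7^{18} ≡ 5 (mod 41)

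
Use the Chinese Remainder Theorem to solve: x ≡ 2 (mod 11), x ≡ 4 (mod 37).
189

Using the Chinese Remainder Theorem:
M = product of moduli = 407
For equation 1: M_1 = 37, 37 ≡ 4 (mod 11), inverse of 37 mod 11 is 3 (check: 4 × 3 = 12 ≡ 1 (mod 11))
For equation 2: M_2 = 11, 11 ≡ 11 (mod 37), inverse of 11 mod 37 is 27 (check: 11 × 27 = 297 ≡ 1 (mod 37))
Combine: x ≡ Σ r_i×M_i×(M_i⁻¹ mod m_i) = 2×37×3 + 4×11×27 = 222 + 1188 = 1410
1410 mod 407 = 189
x ≡ 189 (mod 407)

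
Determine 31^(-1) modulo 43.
31^(-1) ≡ 25 (mod 43). Verification: 31 × 25 = 775 ≡ 1 (mod 43)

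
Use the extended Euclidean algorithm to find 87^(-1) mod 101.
Extended GCD: 87(36) + 101(-31) = 1. So 87^(-1) ≡ 36 ≡ 36 (mod 101). Verify: 87 × 36 = 3132 ≡ 1 (mod 101)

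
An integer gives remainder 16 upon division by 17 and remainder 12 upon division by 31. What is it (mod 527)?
M = 17 × 31 = 527. M₁ = 31, y₁ ≡ 11 (mod 17). M₂ = 17, y₂ ≡ 11 (mod 31). r = 16×31×11 + 12×17×11 ≡ 322 (mod 527). The smallest positive such number is 322.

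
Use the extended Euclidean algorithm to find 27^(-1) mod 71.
Extended GCD: 27(-21) + 71(8) = 1. So 27^(-1) ≡ 50 ≡ 50 (mod 71). Verify: 27 × 50 = 1350 ≡ 1 (mod 71)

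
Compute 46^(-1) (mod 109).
64

Using Extended Euclidean Algorithm:
gcd(46, 109) = 1
Bezout coefficients: 46 × -45 + 109 × 19 = 1
So 46 × -45 ≡ 1 (mod 109)
The inverse is -45 mod 109 = 64
Verification: 46 × 64 = 2944 = 27 × 109 + 1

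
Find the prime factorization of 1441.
11 × 131

Divide by primes starting from smallest:
1441 ÷ 11 = 131
131 ÷ 131 = 1

1441 = 11 × 131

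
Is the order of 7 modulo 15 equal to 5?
No, the actual order is 4, not 5.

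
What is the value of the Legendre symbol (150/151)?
(150/151) = 150^{75} mod 151 = -1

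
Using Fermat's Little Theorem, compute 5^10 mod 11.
By Fermat's Little Theorem, 5^{10} ≡ 1 (mod 11) since 11 is prime and gcd(5, 11) = 1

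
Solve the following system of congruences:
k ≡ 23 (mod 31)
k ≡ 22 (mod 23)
643

Using the Chinese Remainder Theorem:
M = product of moduli = 713
For equation 1: M_1 = 23, 23 ≡ 23 (mod 31), inverse of 23 mod 31 is 27 (check: 23 × 27 = 621 ≡ 1 (mod 31))
For equation 2: M_2 = 31, 31 ≡ 8 (mod 23), inverse of 31 mod 23 is 3 (check: 8 × 3 = 24 ≡ 1 (mod 23))
Combine: k ≡ Σ r_i×M_i×(M_i⁻¹ mod m_i) = 23×23×27 + 22×31×3 = 14283 + 2046 = 16329
16329 mod 713 = 643
k ≡ 643 (mod 713)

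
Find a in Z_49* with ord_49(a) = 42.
3 has order 42 mod 49 since 3^{42} ≡ 1 (mod 49) and no smaller power works.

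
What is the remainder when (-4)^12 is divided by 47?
Using repeated squaring. (-4) ≡ 43 (mod 47). 12 = 8 + 4 (binary 1100). Repeated squaring mod 47: 43^1 ≡ 43; 43^2 ≡ 43² = 1849 ≡ 16; 43^4 ≡ 16² = 256 ≡ 21; 43^8 ≡ 21² = 441 ≡ 18. Multiply: (-4)^12 ≡ 43^8 × 43^4 ≡ 18 × 21 (mod 47): 18 × 21 = 378 ≡ 2. So (-4)^12 ≡ 2 (mod 47).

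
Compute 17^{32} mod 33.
25

Using successive squaring:
Binary expansion of 32: 100000
Powers of 17 mod 33 (each is the square of the previous):
  17^1 ≡ 17 (mod 33)
  17^2 ≡ 17² = 289 ≡ 25 (mod 33)
  17^4 ≡ 25² = 625 ≡ 31 (mod 33)
  17^8 ≡ 31² = 961 ≡ 4 (mod 33)
  17^16 ≡ 4² = 16 ≡ 16 (mod 33)
  17^32 ≡ 16² = 256 ≡ 25 (mod 33)
32 is a power of 2, so 17^32 is the last square: ≡ 25 (mod 33)
Result: 17^32 ≡ 25 (mod 33)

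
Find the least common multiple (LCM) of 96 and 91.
8736

First find GCD(96, 91) using the Euclidean algorithm:
96 = 1 × 91 + 5
91 = 18 × 5 + 1
5 = 5 × 1 + 0
GCD(96, 91) = 1

LCM formula: LCM(a, b) = (a × b) / GCD(a, b)
LCM(96, 91) = (96 × 91) / 1
LCM(96, 91) = 8736 / 1
LCM(96, 91) = 8736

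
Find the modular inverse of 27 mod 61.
27^(-1) ≡ 52 (mod 61). Verification: 27 × 52 = 1404 ≡ 1 (mod 61)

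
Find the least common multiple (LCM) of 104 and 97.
10088

First find GCD(104, 97) using the Euclidean algorithm:
104 = 1 × 97 + 7
97 = 13 × 7 + 6
7 = 1 × 6 + 1
6 = 6 × 1 + 0
GCD(104, 97) = 1

LCM formula: LCM(a, b) = (a × b) / GCD(a, b)
LCM(104, 97) = (104 × 97) / 1
LCM(104, 97) = 10088 / 1
LCM(104, 97) = 10088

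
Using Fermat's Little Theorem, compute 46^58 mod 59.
By Fermat's Little Theorem, 46^{58} ≡ 1 (mod 59) since 59 is prime and gcd(46, 59) = 1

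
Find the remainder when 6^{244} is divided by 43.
By Fermat: 6^{42} ≡ 1 (mod 43). 244 = 5×42 + 34. So 6^{244} ≡ 6^{34} ≡ 6 (mod 43)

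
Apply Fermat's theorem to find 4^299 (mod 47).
By Fermat: 4^{46} ≡ 1 (mod 47). 299 ≡ 23 (mod 46). So 4^{299} ≡ 4^{23} ≡ 1 (mod 47)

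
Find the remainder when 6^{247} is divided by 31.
By Fermat: 6^{30} ≡ 1 (mod 31). 247 = 8×30 + 7. So 6^{247} ≡ 6^{7} ≡ 6 (mod 31)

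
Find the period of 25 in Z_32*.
Powers of 25 mod 32: 25^1≡25, 25^2≡17, 25^3≡9, 25^4≡1. Order = 4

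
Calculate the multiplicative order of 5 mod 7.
Powers of 5 mod 7: 5^1≡5, 5^2≡4, 5^3≡6, 5^4≡2, 5^5≡3, 5^6≡1. Order = 6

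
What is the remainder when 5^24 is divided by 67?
Using repeated squaring. 24 = 16 + 8 (binary 11000). Repeated squaring mod 67: 5^1 ≡ 5; 5^2 ≡ 5² = 25 ≡ 25; 5^4 ≡ 25² = 625 ≡ 22; 5^8 ≡ 22² = 484 ≡ 15; 5^16 ≡ 15² = 225 ≡ 24. Multiply: 5^24 = 5^16 × 5^8 ≡ 24 × 15 (mod 67): 24 × 15 = 360 ≡ 25. So 5^24 ≡ 25 (mod 67).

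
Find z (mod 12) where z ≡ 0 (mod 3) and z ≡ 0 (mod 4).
M = 3 × 4 = 12. M₁ = 4, y₁ ≡ 1 (mod 3). M₂ = 3, y₂ ≡ 3 (mod 4). z = 0×4×1 + 0×3×3 ≡ 0 (mod 12)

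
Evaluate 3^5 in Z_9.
5 = 4 + 1 (binary 101). Repeated squaring mod 9: 3^1 ≡ 3; 3^2 ≡ 3² = 9 ≡ 0; 3^4 ≡ 0² = 0 ≡ 0. Multiply: 3^5 = 3^4 × 3^1 ≡ 0 × 3 (mod 9): 0 × 3 = 0 ≡ 0. So 3^5 ≡ 0 (mod 9).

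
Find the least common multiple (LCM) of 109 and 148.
16132

First find GCD(109, 148) using the Euclidean algorithm:
109 = 0 × 148 + 109
148 = 1 × 109 + 39
109 = 2 × 39 + 31
39 = 1 × 31 + 8
31 = 3 × 8 + 7
8 = 1 × 7 + 1
7 = 7 × 1 + 0
GCD(109, 148) = 1

LCM formula: LCM(a, b) = (a × b) / GCD(a, b)
LCM(109, 148) = (109 × 148) / 1
LCM(109, 148) = 16132 / 1
LCM(109, 148) = 16132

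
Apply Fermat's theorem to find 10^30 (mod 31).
By Fermat's Little Theorem, 10^{30} ≡ 1 (mod 31) since 31 is prime and gcd(10, 31) = 1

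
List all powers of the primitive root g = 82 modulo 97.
g^1, g^2, ..., g^{96} mod 97: {82, 31, 20, 88, 38, 12, 14, 81, 46, 86, 68, 47, 71, 2, 67, 62, 40, 79, 76, 24, 28, 65, 92, 75, 39, 94, 45, 4, 37, 27, 80, 61, 55, 48, 56, 33, 87, 53, 78, 91, 90, 8, 74, 54, 63, 25, 13, 96, 15, 66, 77, 9, 59, 85, 83, 16, 51, 11, 29, 50, 26, 95, 30, 35, 57, 18, 21, 73, 69, 32, 5, 22, 58, 3, 52, 93, 60, 70, 17, 36, 42, 49, 41, 64, 10, 44, 19, 6, 7, 89, 23, 43, 34, 72, 84, 1}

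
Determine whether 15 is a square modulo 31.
By Euler's criterion: 15^{15} ≡ 30 (mod 31). Since this equals -1 (≡ 30), 15 is not a QR.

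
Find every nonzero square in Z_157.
QRs mod 157: {1, 3, 4, 9, 10, 11, 12, 13, 14, 16, 17, 19, 25, 27, 30, 31, 33, 35, 36, 37, 39, 40, 42, 44, 46, 47, 48, 49, 51, 52, 56, 57, 58, 64, 67, 68, 71, 75, 76, 81, 82, 86, 89, 90, 93, 99, 100, 101, 105, 106, 108, 109, 110, 111, 113, 115, 117, 118, 120, 121, 122, 124, 126, 127, 130, 132, 138, 140, 141, 143, 144, 145, 146, 147, 148, 153, 154, 156}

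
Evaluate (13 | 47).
(13/47) = 13^{23} mod 47 = -1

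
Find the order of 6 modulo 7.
Powers of 6 mod 7: 6^1≡6, 6^2≡1. Order = 2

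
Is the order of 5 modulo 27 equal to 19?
No, the actual order is 18, not 19.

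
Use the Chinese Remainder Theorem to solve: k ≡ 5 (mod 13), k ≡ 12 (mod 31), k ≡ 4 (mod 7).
291

Using the Chinese Remainder Theorem:
M = product of moduli = 2821
For equation 1: M_1 = 217, 217 ≡ 9 (mod 13), inverse of 217 mod 13 is 3 (check: 9 × 3 = 27 ≡ 1 (mod 13))
For equation 2: M_2 = 91, 91 ≡ 29 (mod 31), inverse of 91 mod 31 is 15 (check: 29 × 15 = 435 ≡ 1 (mod 31))
For equation 3: M_3 = 403, 403 ≡ 4 (mod 7), inverse of 403 mod 7 is 2 (check: 4 × 2 = 8 ≡ 1 (mod 7))
Combine: k ≡ Σ r_i×M_i×(M_i⁻¹ mod m_i) = 5×217×3 + 12×91×15 + 4×403×2 = 3255 + 16380 + 3224 = 22859
22859 mod 2821 = 291
k ≡ 291 (mod 2821)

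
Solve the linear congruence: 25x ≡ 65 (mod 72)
17

Since gcd(25, 72) = 1 divides 65, a solution exists.
Multiply both sides by the inverse of 25 mod 72:
  25^(-1) mod 72 = 49
  x ≡ 49 × 65 ≡ 3185 ≡ 17 (mod 72)
Verification: 25 × 17 = 425 = 5 × 72 + 65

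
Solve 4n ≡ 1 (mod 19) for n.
4^(-1) ≡ 5 (mod 19). Verification: 4 × 5 = 20 ≡ 1 (mod 19)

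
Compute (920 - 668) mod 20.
12

(920 - 668) = 252
252 mod 20 = 12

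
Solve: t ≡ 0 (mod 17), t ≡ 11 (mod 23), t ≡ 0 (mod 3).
M = 17 × 23 × 3 = 1173. M₁ = 69, y₁ ≡ 1 (mod 17). M₂ = 51, y₂ ≡ 14 (mod 23). M₃ = 391, y₃ ≡ 1 (mod 3). t = 0×69×1 + 11×51×14 + 0×391×1 ≡ 816 (mod 1173)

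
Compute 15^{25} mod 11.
1

Using successive squaring:
Binary expansion of 25: 11001
Powers of 15 mod 11 (each is the square of the previous):
  15^1 ≡ 4 (mod 11)
  15^2 ≡ 4² = 16 ≡ 5 (mod 11)
  15^4 ≡ 5² = 25 ≡ 3 (mod 11)
  15^8 ≡ 3² = 9 ≡ 9 (mod 11)
  15^16 ≡ 9² = 81 ≡ 4 (mod 11)
25 = 16 + 8 + 1, so 15^25 = 15^16 × 15^8 × 15^1 ≡ 4 × 9 × 4 (mod 11)
Multiplying step by step:
  4 × 9 = 36 ≡ 3 (mod 11)
  3 × 4 = 12 ≡ 1 (mod 11)
Result: 15^25 ≡ 1 (mod 11)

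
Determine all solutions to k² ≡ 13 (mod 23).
The square roots of 13 mod 23 are 6 and 17. Verify: 6² = 36 ≡ 13 (mod 23)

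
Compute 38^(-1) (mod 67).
38^(-1) ≡ 30 (mod 67). Verification: 38 × 30 = 1140 ≡ 1 (mod 67)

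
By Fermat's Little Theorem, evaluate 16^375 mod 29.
By Fermat: 16^{28} ≡ 1 (mod 29). 375 ≡ 11 (mod 28). So 16^{375} ≡ 16^{11} ≡ 25 (mod 29)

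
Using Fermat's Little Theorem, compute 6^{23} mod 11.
7

By Fermat's Little Theorem, a^(p-1) ≡ 1 (mod p) for prime p and gcd(a, p) = 1
Here p = 11, so 6^10 ≡ 1 (mod 11)
We can reduce the exponent: 23 mod 10 = 3
So 6^23 ≡ 6^3 (mod 11)
Computing: 6^3 mod 11 = 7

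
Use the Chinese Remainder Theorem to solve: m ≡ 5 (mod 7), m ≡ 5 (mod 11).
M = 7 × 11 = 77. M₁ = 11, y₁ ≡ 2 (mod 7). M₂ = 7, y₂ ≡ 8 (mod 11). m = 5×11×2 + 5×7×8 ≡ 5 (mod 77)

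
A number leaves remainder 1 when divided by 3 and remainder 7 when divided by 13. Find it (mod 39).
M = 3 × 13 = 39. M₁ = 13, y₁ ≡ 1 (mod 3). M₂ = 3, y₂ ≡ 9 (mod 13). m = 1×13×1 + 7×3×9 ≡ 7 (mod 39)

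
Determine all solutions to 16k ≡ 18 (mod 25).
23

Since gcd(16, 25) = 1 divides 18, a solution exists.
Multiply both sides by the inverse of 16 mod 25:
  16^(-1) mod 25 = 11
  x ≡ 11 × 18 ≡ 198 ≡ 23 (mod 25)
Verification: 16 × 23 = 368 = 14 × 25 + 18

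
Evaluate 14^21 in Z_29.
Using repeated squaring. 21 = 16 + 4 + 1 (binary 10101). Repeated squaring mod 29: 14^1 ≡ 14; 14^2 ≡ 14² = 196 ≡ 22; 14^4 ≡ 22² = 484 ≡ 20; 14^8 ≡ 20² = 400 ≡ 23; 14^16 ≡ 23² = 529 ≡ 7. Multiply: 14^21 = 14^16 × 14^4 × 14^1 ≡ 7 × 20 × 14 (mod 29): 7 × 20 = 140 ≡ 24; 24 × 14 = 336 ≡ 17. So 14^21 ≡ 17 (mod 29).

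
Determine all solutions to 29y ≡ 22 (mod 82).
46

Since gcd(29, 82) = 1 divides 22, a solution exists.
Multiply both sides by the inverse of 29 mod 82:
  29^(-1) mod 82 = 17
  x ≡ 17 × 22 ≡ 374 ≡ 46 (mod 82)
Verification: 29 × 46 = 1334 = 16 × 82 + 22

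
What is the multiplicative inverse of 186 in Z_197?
186^(-1) ≡ 179 (mod 197). Verification: 186 × 179 = 33294 ≡ 1 (mod 197)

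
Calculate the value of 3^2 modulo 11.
2 = 2 (binary 10). Repeated squaring mod 11: 3^1 ≡ 3; 3^2 ≡ 3² = 9 ≡ 9. So 3^2 ≡ 9 (mod 11).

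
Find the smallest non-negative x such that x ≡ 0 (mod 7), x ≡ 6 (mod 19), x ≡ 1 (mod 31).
63

Using the Chinese Remainder Theorem:
M = product of moduli = 4123
For equation 1: M_1 = 589, 589 ≡ 1 (mod 7), inverse of 589 mod 7 is 1 (check: 1 × 1 = 1 ≡ 1 (mod 7))
For equation 2: M_2 = 217, 217 ≡ 8 (mod 19), inverse of 217 mod 19 is 12 (check: 8 × 12 = 96 ≡ 1 (mod 19))
For equation 3: M_3 = 133, 133 ≡ 9 (mod 31), inverse of 133 mod 31 is 7 (check: 9 × 7 = 63 ≡ 1 (mod 31))
Combine: x ≡ Σ r_i×M_i×(M_i⁻¹ mod m_i) = 0×589×1 + 6×217×12 + 1×133×7 = 0 + 15624 + 931 = 16555
16555 mod 4123 = 63
x ≡ 63 (mod 4123)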